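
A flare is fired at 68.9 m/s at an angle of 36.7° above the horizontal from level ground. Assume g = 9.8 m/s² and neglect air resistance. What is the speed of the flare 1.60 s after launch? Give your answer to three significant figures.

60.8 m/s

v_x = 68.9 cos 36.7° = 55.24 m/s (constant).
v_y(t) = 68.9 sin 36.7° − g t = 41.18 − 9.8 × 1.60 = 25.50 m/s.
Speed = √(v_x² + v_y²) = √(3051 + 650.2) = 60.8 m/s.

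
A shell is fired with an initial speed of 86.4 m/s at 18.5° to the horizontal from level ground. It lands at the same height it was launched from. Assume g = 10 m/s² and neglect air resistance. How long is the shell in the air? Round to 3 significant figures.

Vertical component: v_y = 86.4 sin 18.5° = 27.42 m/s.
For a projectile landing at launch height, time of flight is t = 2 v_y / g = 2 × 27.42 / 10 = 5.48 s.

5.48 s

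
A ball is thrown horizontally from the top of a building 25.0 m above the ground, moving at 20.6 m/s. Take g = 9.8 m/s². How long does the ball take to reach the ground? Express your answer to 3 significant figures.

The horizontal speed doesn't affect the fall. With v_y0 = 0, h = ½ g t².
t = √(2 × 25.0 / 9.8) = √5.102 = 2.26 s.

2.26 s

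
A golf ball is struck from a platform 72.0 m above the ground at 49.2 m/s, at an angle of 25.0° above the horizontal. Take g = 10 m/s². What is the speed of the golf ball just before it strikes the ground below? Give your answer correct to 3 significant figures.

62.1 m/s

v_x = 49.2 cos 25.0° = 44.59 m/s is unchanged throughout.
For the vertical component, v_y² = v_y0² + 2 g h = (20.79)² + 2×10×72.0 = 1872, so |v_y| = 43.27 m/s.
Impact speed = √(v_x² + v_y²) = √(1988 + 1872) = 62.1 m/s.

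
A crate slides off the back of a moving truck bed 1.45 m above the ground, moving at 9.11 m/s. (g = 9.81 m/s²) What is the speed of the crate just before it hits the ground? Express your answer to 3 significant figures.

10.6 m/s

Fall time: t = √(2 × 1.45 / 9.81) = 0.5437 s.
At impact: v_x = 9.11 m/s (unchanged), v_y = g t = 9.81 × 0.5437 = 5.334 m/s.
Speed = √(v_x² + v_y²) = √(82.99 + 28.45) = 10.6 m/s.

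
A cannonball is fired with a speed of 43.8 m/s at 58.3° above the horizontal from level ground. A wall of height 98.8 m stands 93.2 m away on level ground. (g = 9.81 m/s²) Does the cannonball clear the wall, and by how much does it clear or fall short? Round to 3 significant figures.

No — it falls 28.3 m short of clearing the wall.

v_x = 43.8 cos 58.3° = 23.02 m/s; v_y0 = 43.8 sin 58.3° = 37.27 m/s.
Time to reach the wall: t = 93.2 / 23.02 = 4.049 s.
Height at that point: y = 37.27×4.049 − 4.905×4.049² = 70.49 m.
That is 98.8 − 70.49 = 28.3 m below the top of the wall, so the cannonball does not clear it.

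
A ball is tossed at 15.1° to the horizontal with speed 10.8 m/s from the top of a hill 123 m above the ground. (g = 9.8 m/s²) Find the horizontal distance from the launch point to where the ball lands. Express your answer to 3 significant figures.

Components: v_x = 10.8 cos 15.1° = 10.43 m/s, v_y = 10.8 sin 15.1° = 2.813 m/s.
Vertical: 0 = 123 + 2.813 t − ½(9.8) t² ⇒ 4.900 t² − 2.813 t − 123 = 0.
t = [2.813 + √(7.913 + 2411)] / 9.800 = 5.306 s.
Horizontal: R = v_x · t = 10.43 × 5.306 = 55.3 m.

55.3 m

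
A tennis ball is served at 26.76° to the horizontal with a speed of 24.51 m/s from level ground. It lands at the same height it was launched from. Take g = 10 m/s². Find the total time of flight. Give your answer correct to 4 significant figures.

Vertical component: v_y = 24.51 sin 26.76° = 11.036 m/s.
For a projectile landing at launch height, time of flight is t = 2 v_y / g = 2 × 11.036 / 10 = 2.207 s.

2.207 s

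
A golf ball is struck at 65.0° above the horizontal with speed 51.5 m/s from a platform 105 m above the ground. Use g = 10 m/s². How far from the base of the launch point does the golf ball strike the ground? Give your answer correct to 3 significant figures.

Components: v_x = 51.5 cos 65.0° = 21.76 m/s, v_y = 51.5 sin 65.0° = 46.67 m/s.
Vertical: 0 = 105 + 46.67 t − ½(10) t² ⇒ 5.000 t² − 46.67 t − 105 = 0.
t = [46.67 + √(2178 + 2100)] / 10.00 = 11.21 s.
Horizontal: R = v_x · t = 21.76 × 11.21 = 244 m.

244 m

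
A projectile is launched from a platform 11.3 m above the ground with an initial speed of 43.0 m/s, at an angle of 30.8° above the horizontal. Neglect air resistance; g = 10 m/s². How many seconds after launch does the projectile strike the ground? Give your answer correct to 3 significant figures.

Vertical component: v_y = 43.0 sin 30.8° = 22.02 m/s.
Taking up as positive with launch at y = 11.3 m, landing at y = 0: 0 = 11.3 + 22.02 t − ½(10) t².
Solving 5.000 t² − 22.02 t − 11.3 = 0 gives t = [22.02 + √(22.02² + 4·5.000·11.3)] / 10.00 = 4.87 s.

4.87 s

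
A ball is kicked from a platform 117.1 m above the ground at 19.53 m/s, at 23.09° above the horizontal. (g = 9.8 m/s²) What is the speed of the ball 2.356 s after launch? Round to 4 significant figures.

23.68 m/s

v_x = 19.53 cos 23.09° = 17.965 m/s (constant).
v_y(t) = 19.53 sin 23.09° − g t = 7.6592 − 9.8 × 2.356 = -15.430 m/s.
Speed = √(v_x² + v_y²) = √(322.74 + 238.08) = 23.68 m/s.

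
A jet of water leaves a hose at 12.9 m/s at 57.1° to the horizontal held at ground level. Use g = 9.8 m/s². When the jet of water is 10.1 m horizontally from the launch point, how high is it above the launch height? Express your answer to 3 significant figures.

5.43 m

v_x = 12.9 cos 57.1° = 7.007 m/s, v_y0 = 12.9 sin 57.1° = 10.83 m/s.
Time to reach x = 10.1 m: t = x / v_x = 10.1 / 7.007 = 1.441 s.
y = v_y0 t − ½ g t² = 10.83×1.441 − 4.900×1.441² = 5.43 m.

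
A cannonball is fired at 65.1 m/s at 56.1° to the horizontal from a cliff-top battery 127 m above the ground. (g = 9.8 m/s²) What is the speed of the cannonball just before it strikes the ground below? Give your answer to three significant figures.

v_x = 65.1 cos 56.1° = 36.31 m/s is unchanged throughout.
For the vertical component, v_y² = v_y0² + 2 g h = (54.03)² + 2×9.8×127 = 5408, so |v_y| = 73.54 m/s.
Impact speed = √(v_x² + v_y²) = √(1318 + 5408) = 82.0 m/s.

82.0 m/s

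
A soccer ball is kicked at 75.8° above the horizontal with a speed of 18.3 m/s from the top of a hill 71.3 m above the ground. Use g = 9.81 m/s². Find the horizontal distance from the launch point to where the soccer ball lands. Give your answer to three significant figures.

Components: v_x = 18.3 cos 75.8° = 4.489 m/s, v_y = 18.3 sin 75.8° = 17.74 m/s.
Vertical: 0 = 71.3 + 17.74 t − ½(9.81) t² ⇒ 4.905 t² − 17.74 t − 71.3 = 0.
t = [17.74 + √(314.7 + 1399)] / 9.810 = 6.028 s.
Horizontal: R = v_x · t = 4.489 × 6.028 = 27.1 m.

27.1 m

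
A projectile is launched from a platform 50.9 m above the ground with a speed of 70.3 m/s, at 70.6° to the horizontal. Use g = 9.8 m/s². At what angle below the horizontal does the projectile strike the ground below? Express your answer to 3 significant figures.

72.4°

v_x = 70.3 cos 70.6° = 23.35 m/s.
At impact |v_y| = √(v_y0² + 2 g h) = √(66.31² + 2×9.8×50.9) = 73.45 m/s.
Angle below horizontal = arctan(|v_y| / v_x) = arctan(73.45 / 23.35) = 72.4°.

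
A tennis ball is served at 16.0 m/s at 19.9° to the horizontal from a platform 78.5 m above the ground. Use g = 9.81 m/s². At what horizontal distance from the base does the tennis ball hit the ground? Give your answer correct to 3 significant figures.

Components: v_x = 16.0 cos 19.9° = 15.04 m/s, v_y = 16.0 sin 19.9° = 5.446 m/s.
Vertical: 0 = 78.5 + 5.446 t − ½(9.81) t² ⇒ 4.905 t² − 5.446 t − 78.5 = 0.
t = [5.446 + √(29.66 + 1540)] / 9.810 = 4.594 s.
Horizontal: R = v_x · t = 15.04 × 4.594 = 69.1 m.

69.1 m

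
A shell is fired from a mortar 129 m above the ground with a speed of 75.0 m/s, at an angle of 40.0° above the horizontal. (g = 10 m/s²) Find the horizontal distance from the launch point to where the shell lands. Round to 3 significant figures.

679 m

Components: v_x = 75.0 cos 40.0° = 57.45 m/s, v_y = 75.0 sin 40.0° = 48.21 m/s.
Vertical: 0 = 129 + 48.21 t − ½(10) t² ⇒ 5.000 t² − 48.21 t − 129 = 0.
t = [48.21 + √(2324 + 2580)] / 10.00 = 11.82 s.
Horizontal: R = v_x · t = 57.45 × 11.82 = 679 m.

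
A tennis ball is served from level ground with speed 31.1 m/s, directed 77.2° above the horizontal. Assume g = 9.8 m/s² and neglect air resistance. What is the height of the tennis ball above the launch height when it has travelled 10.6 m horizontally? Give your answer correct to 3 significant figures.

35.1 m

v_x = 31.1 cos 77.2° = 6.890 m/s, v_y0 = 31.1 sin 77.2° = 30.33 m/s.
Time to reach x = 10.6 m: t = x / v_x = 10.6 / 6.890 = 1.538 s.
y = v_y0 t − ½ g t² = 30.33×1.538 − 4.900×1.538² = 35.1 m.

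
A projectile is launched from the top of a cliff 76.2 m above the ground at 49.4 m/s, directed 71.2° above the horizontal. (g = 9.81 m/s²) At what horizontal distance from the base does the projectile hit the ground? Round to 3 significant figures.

174 m

Components: v_x = 49.4 cos 71.2° = 15.92 m/s, v_y = 49.4 sin 71.2° = 46.76 m/s.
Vertical: 0 = 76.2 + 46.76 t − ½(9.81) t² ⇒ 4.905 t² − 46.76 t − 76.2 = 0.
t = [46.76 + √(2186 + 1495)] / 9.810 = 10.95 s.
Horizontal: R = v_x · t = 15.92 × 10.95 = 174 m.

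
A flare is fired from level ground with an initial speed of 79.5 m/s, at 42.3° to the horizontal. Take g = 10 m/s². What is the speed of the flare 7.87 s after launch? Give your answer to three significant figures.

v_x = 79.5 cos 42.3° = 58.80 m/s (constant).
v_y(t) = 79.5 sin 42.3° − g t = 53.50 − 10 × 7.87 = -25.20 m/s.
Speed = √(v_x² + v_y²) = √(3457 + 635.0) = 64.0 m/s.

64.0 m/s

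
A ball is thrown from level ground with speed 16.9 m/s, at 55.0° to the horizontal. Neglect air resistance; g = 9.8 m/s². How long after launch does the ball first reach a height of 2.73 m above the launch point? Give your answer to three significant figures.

0.213 s

v_y0 = 16.9 sin 55.0° = 13.84 m/s.
Set y = v_y0 t − ½ g t² = 2.73: 4.900 t² − 13.84 t + 2.73 = 0.
t = [13.84 ± √(191.5 − 53.51)] / 9.8 = (13.84 ± 11.75) / 9.8, giving t = 0.213 s or t = 2.61 s.
The ball is on the way up at the first time, so t = 0.213 s.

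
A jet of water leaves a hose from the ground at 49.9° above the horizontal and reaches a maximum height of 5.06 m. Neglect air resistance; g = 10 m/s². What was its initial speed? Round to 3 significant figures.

At maximum height v_y = 0, so (v₀ sin θ)² = 2 g H.
v₀ sin 49.9° = √(2 × 10 × 5.06) = 10.06 m/s.
v₀ = 10.06 / sin 49.9° = 10.06 / 0.7649 = 13.2 m/s.

13.2 m/s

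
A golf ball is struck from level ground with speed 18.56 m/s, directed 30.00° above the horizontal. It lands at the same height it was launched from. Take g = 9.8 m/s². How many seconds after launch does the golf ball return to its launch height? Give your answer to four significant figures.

1.894 s

Vertical component: v_y = 18.56 sin 30.00° = 9.2800 m/s.
For a projectile landing at launch height, time of flight is t = 2 v_y / g = 2 × 9.2800 / 9.8 = 1.894 s.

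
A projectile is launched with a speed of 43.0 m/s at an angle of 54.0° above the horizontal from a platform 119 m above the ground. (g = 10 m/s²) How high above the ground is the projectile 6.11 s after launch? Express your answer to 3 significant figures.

145 m

v_y0 = 43.0 sin 54.0° = 34.79 m/s.
y(t) = 119 + v_y0 t − ½ g t² = 119 + 34.79×6.11 − ½×10×6.11² = 145 m.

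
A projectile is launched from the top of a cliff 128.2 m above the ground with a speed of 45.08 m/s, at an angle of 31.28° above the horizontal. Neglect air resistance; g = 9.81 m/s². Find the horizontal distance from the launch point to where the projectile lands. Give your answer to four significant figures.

309.3 m

Components: v_x = 45.08 cos 31.28° = 38.527 m/s, v_y = 45.08 sin 31.28° = 23.406 m/s.
Vertical: 0 = 128.2 + 23.406 t − ½(9.81) t² ⇒ 4.905 t² − 23.406 t − 128.2 = 0.
t = [23.406 + √(547.84 + 2515.3)] / 9.810 = 8.0277 s.
Horizontal: R = v_x · t = 38.527 × 8.0277 = 309.3 m.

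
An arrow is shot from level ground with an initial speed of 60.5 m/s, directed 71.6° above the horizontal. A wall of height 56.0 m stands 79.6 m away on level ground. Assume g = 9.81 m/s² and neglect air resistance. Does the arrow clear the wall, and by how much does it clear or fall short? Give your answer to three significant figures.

Yes — it clears the wall by 98.1 m.

v_x = 60.5 cos 71.6° = 19.10 m/s; v_y0 = 60.5 sin 71.6° = 57.41 m/s.
Time to reach the wall: t = 79.6 / 19.10 = 4.168 s.
Height at that point: y = 57.41×4.168 − 4.905×4.168² = 154.1 m.
That is 154.1 − 56.0 = 98.1 m above the top of the wall, so the arrow clears it.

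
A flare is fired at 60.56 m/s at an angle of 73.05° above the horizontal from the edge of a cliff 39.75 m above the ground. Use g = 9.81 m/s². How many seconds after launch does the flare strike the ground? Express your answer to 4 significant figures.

12.46 s

Vertical component: v_y = 60.56 sin 73.05° = 57.929 m/s.
Taking up as positive with launch at y = 39.75 m, landing at y = 0: 0 = 39.75 + 57.929 t − ½(9.81) t².
Solving 4.905 t² − 57.929 t − 39.75 = 0 gives t = [57.929 + √(57.929² + 4·4.905·39.75)] / 9.810 = 12.46 s.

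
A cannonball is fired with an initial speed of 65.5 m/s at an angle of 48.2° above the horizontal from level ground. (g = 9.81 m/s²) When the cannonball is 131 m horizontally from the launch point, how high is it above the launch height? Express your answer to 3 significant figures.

102 m

v_x = 65.5 cos 48.2° = 43.66 m/s, v_y0 = 65.5 sin 48.2° = 48.83 m/s.
Time to reach x = 131 m: t = x / v_x = 131 / 43.66 = 3.000 s.
y = v_y0 t − ½ g t² = 48.83×3.000 − 4.905×3.000² = 102 m.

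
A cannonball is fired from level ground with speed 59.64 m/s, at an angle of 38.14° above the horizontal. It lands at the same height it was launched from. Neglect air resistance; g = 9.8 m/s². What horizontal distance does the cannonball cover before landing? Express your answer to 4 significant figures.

For level ground, R = v₀² sin(2θ) / g.
sin(2 × 38.14°) = sin 76.280° = 0.9715.
R = (59.64)² × 0.9715 / 9.8 = 352.6 m.

352.6 m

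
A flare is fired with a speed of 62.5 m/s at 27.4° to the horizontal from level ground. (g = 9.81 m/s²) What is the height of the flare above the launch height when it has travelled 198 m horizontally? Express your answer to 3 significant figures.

40.2 m

v_x = 62.5 cos 27.4° = 55.49 m/s, v_y0 = 62.5 sin 27.4° = 28.76 m/s.
Time to reach x = 198 m: t = x / v_x = 198 / 55.49 = 3.568 s.
y = v_y0 t − ½ g t² = 28.76×3.568 − 4.905×3.568² = 40.2 m.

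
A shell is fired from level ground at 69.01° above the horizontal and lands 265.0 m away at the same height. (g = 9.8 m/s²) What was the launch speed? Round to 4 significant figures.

On level ground, R = v₀² sin(2θ) / g, so v₀ = √(R g / sin 2θ).
sin(2 × 69.01°) = 0.6689.
v₀ = √(265.0 × 9.8 / 0.6689) = √3882.5 = 62.31 m/s.

62.31 m/s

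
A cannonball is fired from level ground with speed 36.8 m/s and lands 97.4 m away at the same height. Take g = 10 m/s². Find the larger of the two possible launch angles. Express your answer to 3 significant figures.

67.0°

Level-ground range: R = v₀² sin(2θ)/g ⇒ sin 2θ = R g / v₀² = 97.4×10/36.8² = 0.7192.
2θ = arcsin(0.7192) = 45.99° or 180° − 45.99° = 134.01°.
So θ = 23.0° or θ = 67.0°.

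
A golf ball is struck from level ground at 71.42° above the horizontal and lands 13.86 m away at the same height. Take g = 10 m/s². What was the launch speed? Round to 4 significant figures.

On level ground, R = v₀² sin(2θ) / g, so v₀ = √(R g / sin 2θ).
sin(2 × 71.42°) = 0.6040.
v₀ = √(13.86 × 10 / 0.6040) = √229.47 = 15.15 m/s.

15.15 m/s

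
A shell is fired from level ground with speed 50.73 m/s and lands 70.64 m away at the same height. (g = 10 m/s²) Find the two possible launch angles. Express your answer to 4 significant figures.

Level-ground range: R = v₀² sin(2θ)/g ⇒ sin 2θ = R g / v₀² = 70.64×10/50.73² = 0.2745.
2θ = arcsin(0.2745) = 15.932° or 180° − 15.932° = 164.068°.
So θ = 7.966° or θ = 82.03°.

7.966° and 82.03°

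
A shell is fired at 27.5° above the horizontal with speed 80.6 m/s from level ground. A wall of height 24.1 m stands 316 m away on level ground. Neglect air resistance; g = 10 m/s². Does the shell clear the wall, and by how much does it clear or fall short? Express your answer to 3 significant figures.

v_x = 80.6 cos 27.5° = 71.49 m/s; v_y0 = 80.6 sin 27.5° = 37.22 m/s.
Time to reach the wall: t = 316 / 71.49 = 4.420 s.
Height at that point: y = 37.22×4.420 − 5.000×4.420² = 66.83 m.
That is 66.83 − 24.1 = 42.7 m above the top of the wall, so the shell clears it.

Yes — it clears the wall by 42.7 m.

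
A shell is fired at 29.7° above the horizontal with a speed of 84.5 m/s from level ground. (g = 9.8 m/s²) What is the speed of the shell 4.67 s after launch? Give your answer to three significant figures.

73.5 m/s

v_x = 84.5 cos 29.7° = 73.40 m/s (constant).
v_y(t) = 84.5 sin 29.7° − g t = 41.87 − 9.8 × 4.67 = -3.896 m/s.
Speed = √(v_x² + v_y²) = √(5388 + 15.18) = 73.5 m/s.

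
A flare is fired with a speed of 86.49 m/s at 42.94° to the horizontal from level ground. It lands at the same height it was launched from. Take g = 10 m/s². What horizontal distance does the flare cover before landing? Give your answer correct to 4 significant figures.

Components: v_x = 86.49 cos 42.94° = 63.317 m/s, v_y = 86.49 sin 42.94° = 58.920 m/s.
Time of flight (same landing height): t = 2 v_y / g = 2 × 58.920 / 10 = 11.784 s.
Range: R = v_x · t = 63.317 × 11.784 = 746.1 m.

746.1 m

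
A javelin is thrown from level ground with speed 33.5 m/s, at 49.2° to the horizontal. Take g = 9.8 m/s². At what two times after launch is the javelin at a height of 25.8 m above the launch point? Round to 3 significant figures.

1.39 s and 3.78 s

v_y0 = 33.5 sin 49.2° = 25.36 m/s.
Set y = v_y0 t − ½ g t² = 25.8: 4.900 t² − 25.36 t + 25.8 = 0.
t = [25.36 ± √(643.1 − 505.7)] / 9.8 = (25.36 ± 11.72) / 9.8, giving t = 1.39 s or t = 3.78 s.
So the javelin is at 25.8 m at t = 1.39 s (rising) and t = 3.78 s (falling).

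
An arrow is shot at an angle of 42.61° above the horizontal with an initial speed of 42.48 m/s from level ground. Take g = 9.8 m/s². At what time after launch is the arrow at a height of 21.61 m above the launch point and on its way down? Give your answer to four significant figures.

4.984 s

v_y0 = 42.48 sin 42.61° = 28.759 m/s.
Set y = v_y0 t − ½ g t² = 21.61: 4.900 t² − 28.759 t + 21.61 = 0.
t = [28.759 ± √(827.08 − 423.56)] / 9.8 = (28.759 ± 20.088) / 9.8, giving t = 0.8848 s or t = 4.984 s.
On the way down corresponds to the larger root: t = 4.984 s.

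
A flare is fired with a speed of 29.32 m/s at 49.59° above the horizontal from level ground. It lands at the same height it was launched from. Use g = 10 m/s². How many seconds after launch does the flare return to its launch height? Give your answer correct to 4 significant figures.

4.465 s

Vertical component: v_y = 29.32 sin 49.59° = 22.325 m/s.
For a projectile landing at launch height, time of flight is t = 2 v_y / g = 2 × 22.325 / 10 = 4.465 s.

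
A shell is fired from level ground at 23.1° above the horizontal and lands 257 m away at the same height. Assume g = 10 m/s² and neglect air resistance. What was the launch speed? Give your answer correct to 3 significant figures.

59.7 m/s

On level ground, R = v₀² sin(2θ) / g, so v₀ = √(R g / sin 2θ).
sin(2 × 23.1°) = 0.7218.
v₀ = √(257 × 10 / 0.7218) = √3561 = 59.7 m/s.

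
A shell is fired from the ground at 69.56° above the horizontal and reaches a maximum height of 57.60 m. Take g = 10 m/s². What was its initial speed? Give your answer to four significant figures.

36.22 m/s

At maximum height v_y = 0, so (v₀ sin θ)² = 2 g H.
v₀ sin 69.56° = √(2 × 10 × 57.60) = 33.941 m/s.
v₀ = 33.941 / sin 69.56° = 33.941 / 0.9370 = 36.22 m/s.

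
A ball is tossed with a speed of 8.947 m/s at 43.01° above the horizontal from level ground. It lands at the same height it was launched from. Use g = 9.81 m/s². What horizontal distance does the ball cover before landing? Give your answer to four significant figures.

For level ground, R = v₀² sin(2θ) / g.
sin(2 × 43.01°) = sin 86.020° = 0.9976.
R = (8.947)² × 0.9976 / 9.81 = 8.140 m.

8.140 m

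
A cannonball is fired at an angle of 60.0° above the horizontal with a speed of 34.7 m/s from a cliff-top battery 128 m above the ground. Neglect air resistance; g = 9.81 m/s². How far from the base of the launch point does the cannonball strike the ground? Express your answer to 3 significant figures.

156 m

Components: v_x = 34.7 cos 60.0° = 17.35 m/s, v_y = 34.7 sin 60.0° = 30.05 m/s.
Vertical: 0 = 128 + 30.05 t − ½(9.81) t² ⇒ 4.905 t² − 30.05 t − 128 = 0.
t = [30.05 + √(903.0 + 2511)] / 9.810 = 9.019 s.
Horizontal: R = v_x · t = 17.35 × 9.019 = 156 m.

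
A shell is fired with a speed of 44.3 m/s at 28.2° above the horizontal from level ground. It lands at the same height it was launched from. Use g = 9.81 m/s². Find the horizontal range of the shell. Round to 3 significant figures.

167 m

For level ground, R = v₀² sin(2θ) / g.
sin(2 × 28.2°) = sin 56.40° = 0.8329.
R = (44.3)² × 0.8329 / 9.81 = 167 m.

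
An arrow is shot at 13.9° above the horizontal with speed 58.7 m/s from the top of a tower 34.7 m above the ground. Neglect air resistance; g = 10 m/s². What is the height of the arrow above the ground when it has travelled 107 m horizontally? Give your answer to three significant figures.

43.5 m

v_x = 58.7 cos 13.9° = 56.98 m/s, v_y0 = 58.7 sin 13.9° = 14.10 m/s.
Time to reach x = 107 m: t = x / v_x = 107 / 56.98 = 1.878 s.
y = 34.7 + v_y0 t − ½ g t² = 34.7 + 14.10×1.878 − 5.000×1.878² = 43.5 m.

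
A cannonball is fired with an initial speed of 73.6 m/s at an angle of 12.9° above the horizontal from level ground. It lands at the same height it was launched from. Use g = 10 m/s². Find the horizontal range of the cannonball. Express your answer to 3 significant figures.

236 m

For level ground, R = v₀² sin(2θ) / g.
sin(2 × 12.9°) = sin 25.80° = 0.4352.
R = (73.6)² × 0.4352 / 10 = 236 m.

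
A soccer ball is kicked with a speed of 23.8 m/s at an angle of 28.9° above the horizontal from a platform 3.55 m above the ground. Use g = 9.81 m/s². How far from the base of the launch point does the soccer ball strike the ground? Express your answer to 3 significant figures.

Components: v_x = 23.8 cos 28.9° = 20.84 m/s, v_y = 23.8 sin 28.9° = 11.50 m/s.
Vertical: 0 = 3.55 + 11.50 t − ½(9.81) t² ⇒ 4.905 t² − 11.50 t − 3.55 = 0.
t = [11.50 + √(132.2 + 69.65)] / 9.810 = 2.621 s.
Horizontal: R = v_x · t = 20.84 × 2.621 = 54.6 m.

54.6 m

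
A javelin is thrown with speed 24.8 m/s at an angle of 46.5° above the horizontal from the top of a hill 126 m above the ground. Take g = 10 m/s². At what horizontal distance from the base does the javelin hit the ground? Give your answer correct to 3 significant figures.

Components: v_x = 24.8 cos 46.5° = 17.07 m/s, v_y = 24.8 sin 46.5° = 17.99 m/s.
Vertical: 0 = 126 + 17.99 t − ½(10) t² ⇒ 5.000 t² − 17.99 t − 126 = 0.
t = [17.99 + √(323.6 + 2520)] / 10.00 = 7.132 s.
Horizontal: R = v_x · t = 17.07 × 7.132 = 122 m.

122 m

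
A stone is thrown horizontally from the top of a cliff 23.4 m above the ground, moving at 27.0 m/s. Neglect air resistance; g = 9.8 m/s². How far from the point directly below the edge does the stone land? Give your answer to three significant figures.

59.0 m

Initial vertical velocity is zero, so the fall time comes from h = ½ g t²: t = √(2 × 23.4 / 9.8) = 2.185 s.
Horizontal motion is uniform at 27.0 m/s, so x = 27.0 × 2.185 = 59.0 m.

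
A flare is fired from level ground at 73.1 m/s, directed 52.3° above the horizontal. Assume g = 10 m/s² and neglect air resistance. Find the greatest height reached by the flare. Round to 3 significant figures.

167 m

Vertical component of launch velocity: v_y = 73.1 sin 52.3° = 57.84 m/s.
At the highest point the vertical velocity is zero, so v_y² = 2 g h_max.
h_max = (57.84)² / (2 × 10) = 3345 / 20.00 = 167 m.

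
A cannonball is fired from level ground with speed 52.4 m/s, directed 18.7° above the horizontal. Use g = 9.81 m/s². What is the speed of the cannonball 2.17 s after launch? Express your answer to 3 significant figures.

v_x = 52.4 cos 18.7° = 49.63 m/s (constant).
v_y(t) = 52.4 sin 18.7° − g t = 16.80 − 9.81 × 2.17 = -4.488 m/s.
Speed = √(v_x² + v_y²) = √(2463 + 20.14) = 49.8 m/s.

49.8 m/s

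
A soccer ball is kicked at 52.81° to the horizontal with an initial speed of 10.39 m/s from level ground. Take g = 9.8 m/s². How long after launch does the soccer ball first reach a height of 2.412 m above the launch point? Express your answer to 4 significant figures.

v_y0 = 10.39 sin 52.81° = 8.2770 m/s.
Set y = v_y0 t − ½ g t² = 2.412: 4.900 t² − 8.2770 t + 2.412 = 0.
t = [8.2770 ± √(68.509 − 47.275)] / 9.8 = (8.2770 ± 4.6080) / 9.8, giving t = 0.3744 s or t = 1.315 s.
The soccer ball is on the way up at the first time, so t = 0.3744 s.

0.3744 s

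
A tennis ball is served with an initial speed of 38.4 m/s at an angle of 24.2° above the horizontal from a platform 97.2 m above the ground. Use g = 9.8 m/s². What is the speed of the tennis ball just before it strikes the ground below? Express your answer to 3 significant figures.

v_x = 38.4 cos 24.2° = 35.03 m/s is unchanged throughout.
For the vertical component, v_y² = v_y0² + 2 g h = (15.74)² + 2×9.8×97.2 = 2153, so |v_y| = 46.40 m/s.
Impact speed = √(v_x² + v_y²) = √(1227 + 2153) = 58.1 m/s.

58.1 m/s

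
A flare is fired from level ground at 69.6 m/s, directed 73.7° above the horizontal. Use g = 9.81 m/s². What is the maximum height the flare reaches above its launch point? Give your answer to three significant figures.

227 m

Vertical component of launch velocity: v_y = 69.6 sin 73.7° = 66.80 m/s.
At the highest point the vertical velocity is zero, so v_y² = 2 g h_max.
h_max = (66.80)² / (2 × 9.81) = 4462 / 19.62 = 227 m.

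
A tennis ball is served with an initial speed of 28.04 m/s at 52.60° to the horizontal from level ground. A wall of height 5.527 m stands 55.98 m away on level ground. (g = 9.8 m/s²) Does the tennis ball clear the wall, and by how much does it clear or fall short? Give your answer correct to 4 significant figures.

v_x = 28.04 cos 52.60° = 17.031 m/s; v_y0 = 28.04 sin 52.60° = 22.275 m/s.
Time to reach the wall: t = 55.98 / 17.031 = 3.2869 s.
Height at that point: y = 22.275×3.2869 − 4.900×3.2869² = 20.278 m.
That is 20.278 − 5.527 = 14.75 m above the top of the wall, so the tennis ball clears it.

Yes — it clears the wall by 14.75 m.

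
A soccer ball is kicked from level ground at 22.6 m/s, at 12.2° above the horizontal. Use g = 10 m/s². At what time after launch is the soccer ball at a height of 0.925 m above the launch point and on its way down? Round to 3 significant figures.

0.685 s

v_y0 = 22.6 sin 12.2° = 4.776 m/s.
Set y = v_y0 t − ½ g t² = 0.925: 5.000 t² − 4.776 t + 0.925 = 0.
t = [4.776 ± √(22.81 − 18.50)] / 10 = (4.776 ± 2.076) / 10, giving t = 0.270 s or t = 0.685 s.
On the way down corresponds to the larger root: t = 0.685 s.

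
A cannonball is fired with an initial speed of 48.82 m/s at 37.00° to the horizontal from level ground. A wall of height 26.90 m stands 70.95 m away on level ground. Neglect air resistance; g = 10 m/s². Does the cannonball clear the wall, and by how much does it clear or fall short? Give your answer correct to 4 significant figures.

v_x = 48.82 cos 37.00° = 38.989 m/s; v_y0 = 48.82 sin 37.00° = 29.381 m/s.
Time to reach the wall: t = 70.95 / 38.989 = 1.8197 s.
Height at that point: y = 29.381×1.8197 − 5.000×1.8197² = 36.908 m.
That is 36.908 − 26.90 = 10.01 m above the top of the wall, so the cannonball clears it.

Yes — it clears the wall by 10.01 m.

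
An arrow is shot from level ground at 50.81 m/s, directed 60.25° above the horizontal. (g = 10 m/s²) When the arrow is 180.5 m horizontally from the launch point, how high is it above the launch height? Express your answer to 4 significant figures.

v_x = 50.81 cos 60.25° = 25.213 m/s, v_y0 = 50.81 sin 60.25° = 44.113 m/s.
Time to reach x = 180.5 m: t = x / v_x = 180.5 / 25.213 = 7.1590 s.
y = v_y0 t − ½ g t² = 44.113×7.1590 − 5.000×7.1590² = 59.55 m.

59.55 m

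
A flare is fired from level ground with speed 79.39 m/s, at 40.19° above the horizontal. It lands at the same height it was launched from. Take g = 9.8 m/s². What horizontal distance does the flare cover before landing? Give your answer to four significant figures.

For level ground, R = v₀² sin(2θ) / g.
sin(2 × 40.19°) = sin 80.380° = 0.9859.
R = (79.39)² × 0.9859 / 9.8 = 634.1 m.

634.1 m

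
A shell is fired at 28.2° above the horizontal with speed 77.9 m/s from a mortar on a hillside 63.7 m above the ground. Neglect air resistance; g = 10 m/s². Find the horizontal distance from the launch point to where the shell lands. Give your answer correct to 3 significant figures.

Components: v_x = 77.9 cos 28.2° = 68.65 m/s, v_y = 77.9 sin 28.2° = 36.81 m/s.
Vertical: 0 = 63.7 + 36.81 t − ½(10) t² ⇒ 5.000 t² − 36.81 t − 63.7 = 0.
t = [36.81 + √(1355 + 1274)] / 10.00 = 8.808 s.
Horizontal: R = v_x · t = 68.65 × 8.808 = 605 m.

605 m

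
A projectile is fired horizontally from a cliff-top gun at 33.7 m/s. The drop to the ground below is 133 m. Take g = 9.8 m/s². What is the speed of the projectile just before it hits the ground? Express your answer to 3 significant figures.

61.2 m/s

Fall time: t = √(2 × 133 / 9.8) = 5.210 s.
At impact: v_x = 33.7 m/s (unchanged), v_y = g t = 9.8 × 5.210 = 51.06 m/s.
Speed = √(v_x² + v_y²) = √(1136 + 2607) = 61.2 m/s.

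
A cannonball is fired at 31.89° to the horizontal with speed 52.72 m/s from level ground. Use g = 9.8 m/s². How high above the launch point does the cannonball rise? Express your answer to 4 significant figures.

Vertical component of launch velocity: v_y = 52.72 sin 31.89° = 27.851 m/s.
At the highest point the vertical velocity is zero, so v_y² = 2 g h_max.
h_max = (27.851)² / (2 × 9.8) = 775.68 / 19.60 = 39.58 m.

39.58 m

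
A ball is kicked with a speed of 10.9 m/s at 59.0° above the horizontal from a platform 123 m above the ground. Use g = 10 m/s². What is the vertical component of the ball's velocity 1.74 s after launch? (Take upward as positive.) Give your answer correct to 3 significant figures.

-8.06 m/s

Initial vertical component: v_y0 = 10.9 sin 59.0° = 9.343 m/s.
v_y(t) = v_y0 − g t = 9.343 − 10 × 1.74 = -8.06 m/s.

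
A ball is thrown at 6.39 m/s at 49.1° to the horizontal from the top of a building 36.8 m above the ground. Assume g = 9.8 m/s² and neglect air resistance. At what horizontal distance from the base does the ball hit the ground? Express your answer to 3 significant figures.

13.7 m

Components: v_x = 6.39 cos 49.1° = 4.184 m/s, v_y = 6.39 sin 49.1° = 4.830 m/s.
Vertical: 0 = 36.8 + 4.830 t − ½(9.8) t² ⇒ 4.900 t² − 4.830 t − 36.8 = 0.
t = [4.830 + √(23.33 + 721.3)] / 9.800 = 3.277 s.
Horizontal: R = v_x · t = 4.184 × 3.277 = 13.7 m.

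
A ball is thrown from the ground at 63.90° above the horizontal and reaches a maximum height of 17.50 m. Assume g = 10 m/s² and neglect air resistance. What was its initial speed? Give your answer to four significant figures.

20.83 m/s

At maximum height v_y = 0, so (v₀ sin θ)² = 2 g H.
v₀ sin 63.90° = √(2 × 10 × 17.50) = 18.708 m/s.
v₀ = 18.708 / sin 63.90° = 18.708 / 0.8980 = 20.83 m/s.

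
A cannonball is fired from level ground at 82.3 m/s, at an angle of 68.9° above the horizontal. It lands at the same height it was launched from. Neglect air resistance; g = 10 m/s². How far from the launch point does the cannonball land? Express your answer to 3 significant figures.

For level ground, R = v₀² sin(2θ) / g.
sin(2 × 68.9°) = sin 137.8° = 0.6717.
R = (82.3)² × 0.6717 / 10 = 455 m.

455 m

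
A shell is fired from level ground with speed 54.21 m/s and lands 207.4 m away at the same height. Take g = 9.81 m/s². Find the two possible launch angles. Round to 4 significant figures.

Level-ground range: R = v₀² sin(2θ)/g ⇒ sin 2θ = R g / v₀² = 207.4×9.81/54.21² = 0.6923.
2θ = arcsin(0.6923) = 43.812° or 180° − 43.812° = 136.188°.
So θ = 21.91° or θ = 68.09°.

21.91° and 68.09°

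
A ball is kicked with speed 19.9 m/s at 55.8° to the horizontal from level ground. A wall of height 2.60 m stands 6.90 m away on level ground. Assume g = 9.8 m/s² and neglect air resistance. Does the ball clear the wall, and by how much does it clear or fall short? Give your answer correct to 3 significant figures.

v_x = 19.9 cos 55.8° = 11.19 m/s; v_y0 = 19.9 sin 55.8° = 16.46 m/s.
Time to reach the wall: t = 6.90 / 11.19 = 0.6166 s.
Height at that point: y = 16.46×0.6166 − 4.900×0.6166² = 8.286 m.
That is 8.286 − 2.60 = 5.69 m above the top of the wall, so the ball clears it.

Yes — it clears the wall by 5.69 m.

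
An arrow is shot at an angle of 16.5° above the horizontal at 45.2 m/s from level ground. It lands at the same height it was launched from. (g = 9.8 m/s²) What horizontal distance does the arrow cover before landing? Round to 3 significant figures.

114 m

For level ground, R = v₀² sin(2θ) / g.
sin(2 × 16.5°) = sin 33.00° = 0.5446.
R = (45.2)² × 0.5446 / 9.8 = 114 m.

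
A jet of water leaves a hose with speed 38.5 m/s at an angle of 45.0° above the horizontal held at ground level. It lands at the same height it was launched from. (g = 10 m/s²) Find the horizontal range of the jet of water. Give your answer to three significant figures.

For level ground, R = v₀² sin(2θ) / g.
sin(2 × 45.0°) = sin 90.00° = 1.000.
R = (38.5)² × 1.000 / 10 = 148 m.

148 m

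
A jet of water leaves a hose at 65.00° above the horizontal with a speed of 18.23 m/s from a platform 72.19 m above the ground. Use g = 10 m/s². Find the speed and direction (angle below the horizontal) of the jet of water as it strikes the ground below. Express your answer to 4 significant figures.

42.14 m/s at 79.47° below the horizontal

v_x = 18.23 cos 65.00° = 7.7043 m/s (constant).
|v_y| at impact = √((16.522)² + 2×10×72.19) = 41.434 m/s.
Speed = √(7.7043² + 41.434²) = 42.14 m/s; angle = arctan(41.434/7.7043) = 79.47° below horizontal.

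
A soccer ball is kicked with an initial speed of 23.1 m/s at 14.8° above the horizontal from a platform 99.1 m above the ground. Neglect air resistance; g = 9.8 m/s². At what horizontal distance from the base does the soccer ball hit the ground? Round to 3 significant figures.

Components: v_x = 23.1 cos 14.8° = 22.33 m/s, v_y = 23.1 sin 14.8° = 5.901 m/s.
Vertical: 0 = 99.1 + 5.901 t − ½(9.8) t² ⇒ 4.900 t² − 5.901 t − 99.1 = 0.
t = [5.901 + √(34.82 + 1942)] / 9.800 = 5.139 s.
Horizontal: R = v_x · t = 22.33 × 5.139 = 115 m.

115 m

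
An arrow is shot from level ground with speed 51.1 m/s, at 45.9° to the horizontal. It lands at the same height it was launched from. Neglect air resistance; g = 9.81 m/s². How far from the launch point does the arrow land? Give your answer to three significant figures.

For level ground, R = v₀² sin(2θ) / g.
sin(2 × 45.9°) = sin 91.80° = 0.9995.
R = (51.1)² × 0.9995 / 9.81 = 266 m.

266 m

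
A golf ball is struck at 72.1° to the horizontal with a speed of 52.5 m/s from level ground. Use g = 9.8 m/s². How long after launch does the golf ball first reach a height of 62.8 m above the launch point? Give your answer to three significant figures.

1.47 s

v_y0 = 52.5 sin 72.1° = 49.96 m/s.
Set y = v_y0 t − ½ g t² = 62.8: 4.900 t² − 49.96 t + 62.8 = 0.
t = [49.96 ± √(2496 − 1231)] / 9.8 = (49.96 ± 35.57) / 9.8, giving t = 1.47 s or t = 8.73 s.
The golf ball is on the way up at the first time, so t = 1.47 s.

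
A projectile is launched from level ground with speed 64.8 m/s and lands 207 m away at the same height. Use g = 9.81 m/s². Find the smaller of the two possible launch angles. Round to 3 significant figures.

14.5°

Level-ground range: R = v₀² sin(2θ)/g ⇒ sin 2θ = R g / v₀² = 207×9.81/64.8² = 0.4836.
2θ = arcsin(0.4836) = 28.92° or 180° − 28.92° = 151.08°.
So θ = 14.5° or θ = 75.5°.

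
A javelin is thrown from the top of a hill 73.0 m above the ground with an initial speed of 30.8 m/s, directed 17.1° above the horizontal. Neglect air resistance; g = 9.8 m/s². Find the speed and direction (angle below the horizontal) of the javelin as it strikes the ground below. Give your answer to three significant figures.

v_x = 30.8 cos 17.1° = 29.44 m/s (constant).
|v_y| at impact = √((9.056)² + 2×9.8×73.0) = 38.89 m/s.
Speed = √(29.44² + 38.89²) = 48.8 m/s; angle = arctan(38.89/29.44) = 52.9° below horizontal.

48.8 m/s at 52.9° below the horizontal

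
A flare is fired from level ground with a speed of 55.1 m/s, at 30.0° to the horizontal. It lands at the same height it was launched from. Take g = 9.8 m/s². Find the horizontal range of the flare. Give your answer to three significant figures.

268 m

Components: v_x = 55.1 cos 30.0° = 47.72 m/s, v_y = 55.1 sin 30.0° = 27.55 m/s.
Time of flight (same landing height): t = 2 v_y / g = 2 × 27.55 / 9.8 = 5.622 s.
Range: R = v_x · t = 47.72 × 5.622 = 268 m.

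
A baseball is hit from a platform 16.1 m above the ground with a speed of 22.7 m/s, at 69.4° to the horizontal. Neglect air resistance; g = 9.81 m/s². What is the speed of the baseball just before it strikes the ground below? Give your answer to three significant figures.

v_x = 22.7 cos 69.4° = 7.987 m/s is unchanged throughout.
For the vertical component, v_y² = v_y0² + 2 g h = (21.25)² + 2×9.81×16.1 = 767.4, so |v_y| = 27.70 m/s.
Impact speed = √(v_x² + v_y²) = √(63.79 + 767.4) = 28.8 m/s.

28.8 m/s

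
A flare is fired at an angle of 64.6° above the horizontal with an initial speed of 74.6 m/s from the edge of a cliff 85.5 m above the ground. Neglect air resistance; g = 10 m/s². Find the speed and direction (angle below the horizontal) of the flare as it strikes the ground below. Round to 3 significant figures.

85.3 m/s at 68.0° below the horizontal

v_x = 74.6 cos 64.6° = 32.00 m/s (constant).
|v_y| at impact = √((67.39)² + 2×10×85.5) = 79.07 m/s.
Speed = √(32.00² + 79.07²) = 85.3 m/s; angle = arctan(79.07/32.00) = 68.0° below horizontal.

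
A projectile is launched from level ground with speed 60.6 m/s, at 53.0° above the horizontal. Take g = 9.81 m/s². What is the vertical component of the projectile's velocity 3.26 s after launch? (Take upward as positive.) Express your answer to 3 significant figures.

Initial vertical component: v_y0 = 60.6 sin 53.0° = 48.40 m/s.
v_y(t) = v_y0 − g t = 48.40 − 9.81 × 3.26 = 16.4 m/s.

16.4 m/s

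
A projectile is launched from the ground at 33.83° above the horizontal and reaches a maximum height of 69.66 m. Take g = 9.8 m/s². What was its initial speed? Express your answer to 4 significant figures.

66.37 m/s

At maximum height v_y = 0, so (v₀ sin θ)² = 2 g H.
v₀ sin 33.83° = √(2 × 9.8 × 69.66) = 36.950 m/s.
v₀ = 36.950 / sin 33.83° = 36.950 / 0.5567 = 66.37 m/s.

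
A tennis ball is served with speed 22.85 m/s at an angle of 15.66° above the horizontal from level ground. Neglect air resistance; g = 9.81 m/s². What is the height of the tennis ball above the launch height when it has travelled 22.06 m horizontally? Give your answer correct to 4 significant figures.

v_x = 22.85 cos 15.66° = 22.002 m/s, v_y0 = 22.85 sin 15.66° = 6.1679 m/s.
Time to reach x = 22.06 m: t = x / v_x = 22.06 / 22.002 = 1.0026 s.
y = v_y0 t − ½ g t² = 6.1679×1.0026 − 4.905×1.0026² = 1.253 m.

1.253 m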